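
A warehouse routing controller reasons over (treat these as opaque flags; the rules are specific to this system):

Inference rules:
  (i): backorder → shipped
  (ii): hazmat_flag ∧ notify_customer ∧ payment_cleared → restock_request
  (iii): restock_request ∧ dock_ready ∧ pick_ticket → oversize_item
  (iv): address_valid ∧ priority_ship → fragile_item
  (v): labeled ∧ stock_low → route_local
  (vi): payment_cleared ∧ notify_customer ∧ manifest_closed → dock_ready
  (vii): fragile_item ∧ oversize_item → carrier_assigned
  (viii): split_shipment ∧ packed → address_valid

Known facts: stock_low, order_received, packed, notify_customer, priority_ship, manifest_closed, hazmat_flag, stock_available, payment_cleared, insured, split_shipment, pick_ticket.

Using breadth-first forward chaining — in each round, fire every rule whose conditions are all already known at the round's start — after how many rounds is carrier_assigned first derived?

[1] (ii) [hazmat_flag ∧ notify_customer ∧ payment_cleared → restock_request]; (vi) [payment_cleared ∧ notify_customer ∧ manifest_closed → dock_ready]; (viii) [split_shipment ∧ packed → address_valid]. ⇒ new: restock_request, dock_ready, address_valid.
[2] (iii) [restock_request ∧ dock_ready ∧ pick_ticket → oversize_item]; (iv) [address_valid ∧ priority_ship → fragile_item]. ⇒ new: oversize_item, fragile_item.
[3] (vii) [fragile_item ∧ oversize_item → carrier_assigned]. ⇒ new: carrier_assigned.
carrier_assigned first appears in round 3.

3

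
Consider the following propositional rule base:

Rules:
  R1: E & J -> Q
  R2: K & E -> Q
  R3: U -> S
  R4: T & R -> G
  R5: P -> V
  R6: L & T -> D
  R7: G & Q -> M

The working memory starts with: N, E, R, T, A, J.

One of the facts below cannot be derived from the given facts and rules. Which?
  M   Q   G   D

[1] R1 [E & J -> Q]; R4 [T & R -> G]. ⇒ new: Q, G.
[2] R7 [G & Q -> M]. ⇒ new: M.
Derived: Q (round 1), M (round 2), G (round 1). D never appears in any round.

D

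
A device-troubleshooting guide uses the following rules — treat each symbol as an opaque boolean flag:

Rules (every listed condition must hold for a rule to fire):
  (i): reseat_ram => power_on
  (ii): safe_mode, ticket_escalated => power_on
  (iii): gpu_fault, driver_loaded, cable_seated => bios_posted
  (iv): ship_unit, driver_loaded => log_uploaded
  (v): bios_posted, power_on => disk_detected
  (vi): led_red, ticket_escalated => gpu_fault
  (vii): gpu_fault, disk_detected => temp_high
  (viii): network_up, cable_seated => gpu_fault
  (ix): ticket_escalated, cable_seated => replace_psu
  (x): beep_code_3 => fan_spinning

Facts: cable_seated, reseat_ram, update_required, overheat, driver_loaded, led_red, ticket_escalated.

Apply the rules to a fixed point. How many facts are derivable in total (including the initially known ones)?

13

[1] (i) [reseat_ram => power_on]; (vi) [led_red, ticket_escalated => gpu_fault]; (ix) [ticket_escalated, cable_seated => replace_psu]. ⇒ new: power_on, gpu_fault, replace_psu.
[2] (iii) [gpu_fault, driver_loaded, cable_seated => bios_posted]. ⇒ new: bios_posted.
[3] (v) [bios_posted, power_on => disk_detected]. ⇒ new: disk_detected.
[4] (vii) [gpu_fault, disk_detected => temp_high]. ⇒ new: temp_high.
Closure: {bios_posted, cable_seated, disk_detected, driver_loaded, gpu_fault, led_red, overheat, power_on, replace_psu, reseat_ram, temp_high, ticket_escalated, update_required} — 13 facts.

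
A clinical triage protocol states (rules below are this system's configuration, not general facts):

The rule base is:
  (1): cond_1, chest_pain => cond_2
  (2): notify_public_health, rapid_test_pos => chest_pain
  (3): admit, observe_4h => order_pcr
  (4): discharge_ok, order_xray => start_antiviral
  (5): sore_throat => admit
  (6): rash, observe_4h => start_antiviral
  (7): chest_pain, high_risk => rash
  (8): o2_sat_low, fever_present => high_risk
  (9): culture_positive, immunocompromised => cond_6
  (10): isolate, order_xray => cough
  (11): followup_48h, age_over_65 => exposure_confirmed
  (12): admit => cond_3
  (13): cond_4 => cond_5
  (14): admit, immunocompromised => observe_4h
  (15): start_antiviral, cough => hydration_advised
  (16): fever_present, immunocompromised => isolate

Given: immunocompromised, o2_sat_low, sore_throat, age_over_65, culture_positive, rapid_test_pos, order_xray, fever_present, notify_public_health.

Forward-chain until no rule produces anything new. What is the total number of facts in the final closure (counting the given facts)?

21

Round 1: (2) [notify_public_health, rapid_test_pos => chest_pain]; (5) [sore_throat => admit]; (8) [o2_sat_low, fever_present => high_risk]; (9) [culture_positive, immunocompromised => cond_6]; (16) [fever_present, immunocompromised => isolate]. New: chest_pain, admit, high_risk, cond_6, isolate.
Round 2: (7) [chest_pain, high_risk => rash]; (10) [isolate, order_xray => cough]; (12) [admit => cond_3]; (14) [admit, immunocompromised => observe_4h]. New: rash, cough, cond_3, observe_4h.
Round 3: (3) [admit, observe_4h => order_pcr]; (6) [rash, observe_4h => start_antiviral]. New: order_pcr, start_antiviral.
Round 4: (15) [start_antiviral, cough => hydration_advised]. New: hydration_advised.
Closure: {admit, age_over_65, chest_pain, cond_3, cond_6, cough, culture_positive, fever_present, high_risk, hydration_advised, immunocompromised, isolate, notify_public_health, o2_sat_low, observe_4h, order_pcr, order_xray, rapid_test_pos, rash, sore_throat, start_antiviral} — 21 facts.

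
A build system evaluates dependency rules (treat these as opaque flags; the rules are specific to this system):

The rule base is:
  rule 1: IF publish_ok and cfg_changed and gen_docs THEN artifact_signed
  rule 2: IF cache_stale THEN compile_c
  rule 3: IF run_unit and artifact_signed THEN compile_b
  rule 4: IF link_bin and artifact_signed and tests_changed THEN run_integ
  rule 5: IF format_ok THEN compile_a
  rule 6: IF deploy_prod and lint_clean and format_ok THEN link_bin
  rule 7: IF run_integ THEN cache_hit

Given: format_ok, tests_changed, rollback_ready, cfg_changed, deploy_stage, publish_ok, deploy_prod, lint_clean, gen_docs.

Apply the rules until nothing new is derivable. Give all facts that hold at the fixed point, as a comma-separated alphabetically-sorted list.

artifact_signed, cache_hit, cfg_changed, compile_a, deploy_prod, deploy_stage, format_ok, gen_docs, link_bin, lint_clean, publish_ok, rollback_ready, run_integ, tests_changed

Round 1: rule 1 [IF publish_ok and cfg_changed and gen_docs THEN artifact_signed]; rule 5 [IF format_ok THEN compile_a]; rule 6 [IF deploy_prod and lint_clean and format_ok THEN link_bin]. Adds artifact_signed, compile_a, link_bin.
Round 2: rule 4 [IF link_bin and artifact_signed and tests_changed THEN run_integ]. Adds run_integ.
Round 3: rule 7 [IF run_integ THEN cache_hit]. Adds cache_hit.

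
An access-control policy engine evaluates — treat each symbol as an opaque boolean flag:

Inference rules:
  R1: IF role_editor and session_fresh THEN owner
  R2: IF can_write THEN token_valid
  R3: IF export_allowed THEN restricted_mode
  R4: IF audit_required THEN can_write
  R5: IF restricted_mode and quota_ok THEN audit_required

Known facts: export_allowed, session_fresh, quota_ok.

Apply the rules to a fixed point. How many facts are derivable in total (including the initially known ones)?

Round 1: R3 [IF export_allowed THEN restricted_mode]. Adds restricted_mode.
Round 2: R5 [IF restricted_mode and quota_ok THEN audit_required]. Adds audit_required.
Round 3: R4 [IF audit_required THEN can_write]. Adds can_write.
Round 4: R2 [IF can_write THEN token_valid]. Adds token_valid.
Closure: {audit_required, can_write, export_allowed, quota_ok, restricted_mode, session_fresh, token_valid} — 7 facts.

7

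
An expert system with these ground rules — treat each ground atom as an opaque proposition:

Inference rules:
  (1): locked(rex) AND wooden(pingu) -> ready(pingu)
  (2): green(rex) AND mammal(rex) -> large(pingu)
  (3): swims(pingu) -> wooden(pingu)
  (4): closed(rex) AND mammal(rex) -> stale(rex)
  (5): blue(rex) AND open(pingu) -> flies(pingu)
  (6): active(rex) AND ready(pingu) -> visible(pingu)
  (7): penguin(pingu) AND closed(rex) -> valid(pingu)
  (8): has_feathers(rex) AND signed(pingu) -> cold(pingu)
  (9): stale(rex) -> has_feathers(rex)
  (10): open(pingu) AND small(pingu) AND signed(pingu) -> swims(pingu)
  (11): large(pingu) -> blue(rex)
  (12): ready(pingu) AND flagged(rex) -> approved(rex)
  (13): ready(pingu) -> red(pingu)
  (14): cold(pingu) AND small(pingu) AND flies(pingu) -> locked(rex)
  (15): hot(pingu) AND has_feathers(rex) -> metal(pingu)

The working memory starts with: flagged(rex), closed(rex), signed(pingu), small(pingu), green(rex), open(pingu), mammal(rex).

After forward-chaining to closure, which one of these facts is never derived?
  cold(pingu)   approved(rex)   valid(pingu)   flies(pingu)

[1] (2) [green(rex) AND mammal(rex) -> large(pingu)]; (4) [closed(rex) AND mammal(rex) -> stale(rex)]; (10) [open(pingu) AND small(pingu) AND signed(pingu) -> swims(pingu)]. ⇒ new: large(pingu), stale(rex), swims(pingu).
[2] (3) [swims(pingu) -> wooden(pingu)]; (9) [stale(rex) -> has_feathers(rex)]; (11) [large(pingu) -> blue(rex)]. ⇒ new: wooden(pingu), has_feathers(rex), blue(rex).
[3] (5) [blue(rex) AND open(pingu) -> flies(pingu)]; (8) [has_feathers(rex) AND signed(pingu) -> cold(pingu)]. ⇒ new: flies(pingu), cold(pingu).
[4] (14) [cold(pingu) AND small(pingu) AND flies(pingu) -> locked(rex)]. ⇒ new: locked(rex).
[5] (1) [locked(rex) AND wooden(pingu) -> ready(pingu)]. ⇒ new: ready(pingu).
[6] (12) [ready(pingu) AND flagged(rex) -> approved(rex)]; (13) [ready(pingu) -> red(pingu)]. ⇒ new: approved(rex), red(pingu).
Derived: approved(rex) (round 6), cold(pingu) (round 3), flies(pingu) (round 3). valid(pingu) never appears in any round.

valid(pingu)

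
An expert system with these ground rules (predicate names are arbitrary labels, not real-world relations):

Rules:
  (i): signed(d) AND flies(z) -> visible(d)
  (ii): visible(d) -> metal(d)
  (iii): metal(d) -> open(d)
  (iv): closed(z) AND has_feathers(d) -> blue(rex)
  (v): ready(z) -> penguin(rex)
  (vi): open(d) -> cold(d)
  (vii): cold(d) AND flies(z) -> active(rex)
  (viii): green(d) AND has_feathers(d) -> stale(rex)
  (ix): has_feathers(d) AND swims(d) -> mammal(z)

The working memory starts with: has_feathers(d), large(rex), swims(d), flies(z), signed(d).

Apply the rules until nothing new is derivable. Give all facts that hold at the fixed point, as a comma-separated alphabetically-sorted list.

Round 1: (i) [signed(d) AND flies(z) -> visible(d)]; (ix) [has_feathers(d) AND swims(d) -> mammal(z)]. New: visible(d), mammal(z).
Round 2: (ii) [visible(d) -> metal(d)]. New: metal(d).
Round 3: (iii) [metal(d) -> open(d)]. New: open(d).
Round 4: (vi) [open(d) -> cold(d)]. New: cold(d).
Round 5: (vii) [cold(d) AND flies(z) -> active(rex)]. New: active(rex).

active(rex), cold(d), flies(z), has_feathers(d), large(rex), mammal(z), metal(d), open(d), signed(d), swims(d), visible(d)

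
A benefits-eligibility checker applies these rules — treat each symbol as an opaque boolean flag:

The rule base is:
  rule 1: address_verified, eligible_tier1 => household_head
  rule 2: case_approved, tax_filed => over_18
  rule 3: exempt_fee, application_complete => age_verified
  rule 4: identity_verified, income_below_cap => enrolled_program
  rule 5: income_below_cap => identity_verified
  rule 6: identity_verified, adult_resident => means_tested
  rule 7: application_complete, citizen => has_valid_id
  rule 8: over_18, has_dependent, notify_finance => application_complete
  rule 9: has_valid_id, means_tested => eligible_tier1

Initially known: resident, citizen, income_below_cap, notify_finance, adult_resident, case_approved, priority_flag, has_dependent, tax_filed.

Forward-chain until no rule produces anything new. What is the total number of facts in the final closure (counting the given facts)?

16

Round 1 fires rule 2, rule 5, giving over_18, identity_verified.
Round 2 fires rule 4, rule 6, rule 8, giving enrolled_program, means_tested, application_complete.
Round 3 fires rule 7, giving has_valid_id.
Round 4 fires rule 9, giving eligible_tier1.
Closure: {adult_resident, application_complete, case_approved, citizen, eligible_tier1, enrolled_program, has_dependent, has_valid_id, identity_verified, income_below_cap, means_tested, notify_finance, over_18, priority_flag, resident, tax_filed} — 16 facts.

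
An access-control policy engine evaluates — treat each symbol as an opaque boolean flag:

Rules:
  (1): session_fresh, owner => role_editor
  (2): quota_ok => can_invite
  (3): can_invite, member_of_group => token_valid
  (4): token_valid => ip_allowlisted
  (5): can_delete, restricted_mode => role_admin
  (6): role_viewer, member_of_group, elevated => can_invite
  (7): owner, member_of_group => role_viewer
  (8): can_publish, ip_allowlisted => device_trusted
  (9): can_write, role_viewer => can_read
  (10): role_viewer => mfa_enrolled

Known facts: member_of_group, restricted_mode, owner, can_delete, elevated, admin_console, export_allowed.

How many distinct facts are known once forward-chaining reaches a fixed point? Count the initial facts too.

Round 1: (5) [can_delete, restricted_mode => role_admin]; (7) [owner, member_of_group => role_viewer]. New: role_admin, role_viewer.
Round 2: (6) [role_viewer, member_of_group, elevated => can_invite]; (10) [role_viewer => mfa_enrolled]. New: can_invite, mfa_enrolled.
Round 3: (3) [can_invite, member_of_group => token_valid]. New: token_valid.
Round 4: (4) [token_valid => ip_allowlisted]. New: ip_allowlisted.
Closure: {admin_console, can_delete, can_invite, elevated, export_allowed, ip_allowlisted, member_of_group, mfa_enrolled, owner, restricted_mode, role_admin, role_viewer, token_valid} — 13 facts.

13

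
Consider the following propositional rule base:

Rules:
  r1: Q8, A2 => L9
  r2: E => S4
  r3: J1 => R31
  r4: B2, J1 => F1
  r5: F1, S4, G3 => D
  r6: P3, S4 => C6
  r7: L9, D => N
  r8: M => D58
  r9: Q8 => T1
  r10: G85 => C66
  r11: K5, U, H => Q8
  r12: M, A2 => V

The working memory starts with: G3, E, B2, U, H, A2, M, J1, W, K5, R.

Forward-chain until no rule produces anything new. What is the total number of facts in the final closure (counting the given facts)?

21

Round 1: r2 [E => S4]; r3 [J1 => R31]; r4 [B2, J1 => F1]; r8 [M => D58]; r11 [K5, U, H => Q8]; r12 [M, A2 => V]. Adds S4, R31, F1, D58, Q8, V.
Round 2: r1 [Q8, A2 => L9]; r5 [F1, S4, G3 => D]; r9 [Q8 => T1]. Adds L9, D, T1.
Round 3: r7 [L9, D => N]. Adds N.
Closure: {A2, B2, D, D58, E, F1, G3, H, J1, K5, L9, M, N, Q8, R, R31, S4, T1, U, V, W} — 21 facts.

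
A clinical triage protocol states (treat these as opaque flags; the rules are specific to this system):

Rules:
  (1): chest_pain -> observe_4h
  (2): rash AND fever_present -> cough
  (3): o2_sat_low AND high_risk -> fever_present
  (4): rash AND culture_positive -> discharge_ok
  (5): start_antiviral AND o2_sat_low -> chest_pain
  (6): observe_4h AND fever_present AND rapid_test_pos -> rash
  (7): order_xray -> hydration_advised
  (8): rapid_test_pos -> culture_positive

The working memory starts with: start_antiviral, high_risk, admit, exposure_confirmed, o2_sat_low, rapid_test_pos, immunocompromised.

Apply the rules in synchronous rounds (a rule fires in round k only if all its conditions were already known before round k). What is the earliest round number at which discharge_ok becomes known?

4

[1] (3) [o2_sat_low AND high_risk -> fever_present]; (5) [start_antiviral AND o2_sat_low -> chest_pain]; (8) [rapid_test_pos -> culture_positive]. ⇒ new: fever_present, chest_pain, culture_positive.
[2] (1) [chest_pain -> observe_4h]. ⇒ new: observe_4h.
[3] (6) [observe_4h AND fever_present AND rapid_test_pos -> rash]. ⇒ new: rash.
[4] (2) [rash AND fever_present -> cough]; (4) [rash AND culture_positive -> discharge_ok]. ⇒ new: cough, discharge_ok.
discharge_ok first appears in round 4.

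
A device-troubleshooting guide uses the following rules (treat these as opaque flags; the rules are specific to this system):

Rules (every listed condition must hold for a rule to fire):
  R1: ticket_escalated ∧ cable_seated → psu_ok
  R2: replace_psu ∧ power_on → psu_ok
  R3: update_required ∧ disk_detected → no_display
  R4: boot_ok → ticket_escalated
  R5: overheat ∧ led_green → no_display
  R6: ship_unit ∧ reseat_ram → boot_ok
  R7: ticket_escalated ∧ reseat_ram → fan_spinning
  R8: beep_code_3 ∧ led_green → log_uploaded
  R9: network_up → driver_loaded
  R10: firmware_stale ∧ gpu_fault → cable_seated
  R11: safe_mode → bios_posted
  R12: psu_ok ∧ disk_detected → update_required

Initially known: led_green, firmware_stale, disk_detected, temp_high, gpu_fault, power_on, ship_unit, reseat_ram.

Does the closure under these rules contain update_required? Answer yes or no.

yes

Round 1 — R6, R10, derive boot_ok, cable_seated.
Round 2 — R4, derive ticket_escalated.
Round 3 — R1, R7, derive psu_ok, fan_spinning.
Round 4 — R12, derive update_required.
Round 5 — R3, derive no_display.
update_required appears in round 4, so it is derivable.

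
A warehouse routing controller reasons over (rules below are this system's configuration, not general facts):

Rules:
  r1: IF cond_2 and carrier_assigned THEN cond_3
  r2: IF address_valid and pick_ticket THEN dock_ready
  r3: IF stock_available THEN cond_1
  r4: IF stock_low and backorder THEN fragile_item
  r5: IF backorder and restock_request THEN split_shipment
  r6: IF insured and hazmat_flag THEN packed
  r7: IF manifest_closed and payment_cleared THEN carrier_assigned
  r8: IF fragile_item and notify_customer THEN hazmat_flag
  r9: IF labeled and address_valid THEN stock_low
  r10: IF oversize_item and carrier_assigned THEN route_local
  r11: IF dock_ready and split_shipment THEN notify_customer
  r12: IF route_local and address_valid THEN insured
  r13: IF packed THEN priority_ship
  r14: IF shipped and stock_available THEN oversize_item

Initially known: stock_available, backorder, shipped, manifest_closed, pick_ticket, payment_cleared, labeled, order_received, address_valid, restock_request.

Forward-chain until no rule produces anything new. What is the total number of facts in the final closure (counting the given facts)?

23

Round 1: r2 [IF address_valid and pick_ticket THEN dock_ready]; r3 [IF stock_available THEN cond_1]; r5 [IF backorder and restock_request THEN split_shipment]; r7 [IF manifest_closed and payment_cleared THEN carrier_assigned]; r9 [IF labeled and address_valid THEN stock_low]; r14 [IF shipped and stock_available THEN oversize_item]. Adds dock_ready, cond_1, split_shipment, carrier_assigned, stock_low, oversize_item.
Round 2: r4 [IF stock_low and backorder THEN fragile_item]; r10 [IF oversize_item and carrier_assigned THEN route_local]; r11 [IF dock_ready and split_shipment THEN notify_customer]. Adds fragile_item, route_local, notify_customer.
Round 3: r8 [IF fragile_item and notify_customer THEN hazmat_flag]; r12 [IF route_local and address_valid THEN insured]. Adds hazmat_flag, insured.
Round 4: r6 [IF insured and hazmat_flag THEN packed]. Adds packed.
Round 5: r13 [IF packed THEN priority_ship]. Adds priority_ship.
Closure: {address_valid, backorder, carrier_assigned, cond_1, dock_ready, fragile_item, hazmat_flag, insured, labeled, manifest_closed, notify_customer, order_received, oversize_item, packed, payment_cleared, pick_ticket, priority_ship, restock_request, route_local, shipped, split_shipment, stock_available, stock_low} — 23 facts.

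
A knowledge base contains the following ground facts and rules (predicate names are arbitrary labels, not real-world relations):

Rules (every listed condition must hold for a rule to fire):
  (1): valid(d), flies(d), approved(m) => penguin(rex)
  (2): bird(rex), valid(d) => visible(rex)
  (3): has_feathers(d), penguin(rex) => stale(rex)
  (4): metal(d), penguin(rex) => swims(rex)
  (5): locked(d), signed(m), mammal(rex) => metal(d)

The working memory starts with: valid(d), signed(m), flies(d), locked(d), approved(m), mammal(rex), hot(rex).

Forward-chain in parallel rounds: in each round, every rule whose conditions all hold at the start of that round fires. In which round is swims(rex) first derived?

2

Round 1 — (1), (5), derive penguin(rex), metal(d).
Round 2 — (4), derive swims(rex).
swims(rex) first appears in round 2.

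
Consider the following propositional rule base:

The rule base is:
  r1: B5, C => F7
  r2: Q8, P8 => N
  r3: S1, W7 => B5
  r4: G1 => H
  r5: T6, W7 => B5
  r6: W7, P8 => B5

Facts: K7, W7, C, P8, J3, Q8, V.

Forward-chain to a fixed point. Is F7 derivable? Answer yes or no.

yes

Round 1: r2 [Q8, P8 => N]; r6 [W7, P8 => B5]. New: N, B5.
Round 2: r1 [B5, C => F7]. New: F7.
F7 appears in round 2, so it is derivable.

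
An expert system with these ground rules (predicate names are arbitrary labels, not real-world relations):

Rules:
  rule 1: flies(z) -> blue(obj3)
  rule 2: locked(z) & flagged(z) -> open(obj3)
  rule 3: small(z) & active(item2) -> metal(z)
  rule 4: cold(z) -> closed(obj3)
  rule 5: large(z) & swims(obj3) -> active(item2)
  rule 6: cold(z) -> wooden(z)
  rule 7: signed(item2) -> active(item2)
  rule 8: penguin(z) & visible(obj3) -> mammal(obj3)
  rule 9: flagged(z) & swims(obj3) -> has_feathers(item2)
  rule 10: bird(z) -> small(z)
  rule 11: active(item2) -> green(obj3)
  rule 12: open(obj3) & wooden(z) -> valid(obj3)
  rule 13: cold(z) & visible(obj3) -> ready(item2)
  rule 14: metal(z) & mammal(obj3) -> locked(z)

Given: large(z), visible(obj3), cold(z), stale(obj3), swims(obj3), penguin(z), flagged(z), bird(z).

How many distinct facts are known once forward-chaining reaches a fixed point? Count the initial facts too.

Round 1: rule 4 [cold(z) -> closed(obj3)]; rule 5 [large(z) & swims(obj3) -> active(item2)]; rule 6 [cold(z) -> wooden(z)]; rule 8 [penguin(z) & visible(obj3) -> mammal(obj3)]; rule 9 [flagged(z) & swims(obj3) -> has_feathers(item2)]; rule 10 [bird(z) -> small(z)]; rule 13 [cold(z) & visible(obj3) -> ready(item2)]. Adds closed(obj3), active(item2), wooden(z), mammal(obj3), has_feathers(item2), small(z), ready(item2).
Round 2: rule 3 [small(z) & active(item2) -> metal(z)]; rule 11 [active(item2) -> green(obj3)]. Adds metal(z), green(obj3).
Round 3: rule 14 [metal(z) & mammal(obj3) -> locked(z)]. Adds locked(z).
Round 4: rule 2 [locked(z) & flagged(z) -> open(obj3)]. Adds open(obj3).
Round 5: rule 12 [open(obj3) & wooden(z) -> valid(obj3)]. Adds valid(obj3).
Closure: {active(item2), bird(z), closed(obj3), cold(z), flagged(z), green(obj3), has_feathers(item2), large(z), locked(z), mammal(obj3), metal(z), open(obj3), penguin(z), ready(item2), small(z), stale(obj3), swims(obj3), valid(obj3), visible(obj3), wooden(z)} — 20 facts.

20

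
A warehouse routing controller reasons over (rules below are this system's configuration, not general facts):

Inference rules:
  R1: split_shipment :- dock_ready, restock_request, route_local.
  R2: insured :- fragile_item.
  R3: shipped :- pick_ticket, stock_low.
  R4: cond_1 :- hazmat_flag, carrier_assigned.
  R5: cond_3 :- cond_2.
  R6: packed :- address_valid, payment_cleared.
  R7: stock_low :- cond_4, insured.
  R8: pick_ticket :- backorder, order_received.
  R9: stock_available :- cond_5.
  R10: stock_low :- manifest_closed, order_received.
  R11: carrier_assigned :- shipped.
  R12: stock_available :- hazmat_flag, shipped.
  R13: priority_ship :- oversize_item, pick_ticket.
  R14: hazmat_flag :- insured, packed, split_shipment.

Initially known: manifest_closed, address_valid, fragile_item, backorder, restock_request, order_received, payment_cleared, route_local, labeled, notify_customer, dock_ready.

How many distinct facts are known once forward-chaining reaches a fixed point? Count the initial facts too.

Round 1 — R1, R2, R6, R8, R10, derive split_shipment, insured, packed, pick_ticket, stock_low.
Round 2 — R3, R14, derive shipped, hazmat_flag.
Round 3 — R11, R12, derive carrier_assigned, stock_available.
Round 4 — R4, derive cond_1.
Closure: {address_valid, backorder, carrier_assigned, cond_1, dock_ready, fragile_item, hazmat_flag, insured, labeled, manifest_closed, notify_customer, order_received, packed, payment_cleared, pick_ticket, restock_request, route_local, shipped, split_shipment, stock_available, stock_low} — 21 facts.

21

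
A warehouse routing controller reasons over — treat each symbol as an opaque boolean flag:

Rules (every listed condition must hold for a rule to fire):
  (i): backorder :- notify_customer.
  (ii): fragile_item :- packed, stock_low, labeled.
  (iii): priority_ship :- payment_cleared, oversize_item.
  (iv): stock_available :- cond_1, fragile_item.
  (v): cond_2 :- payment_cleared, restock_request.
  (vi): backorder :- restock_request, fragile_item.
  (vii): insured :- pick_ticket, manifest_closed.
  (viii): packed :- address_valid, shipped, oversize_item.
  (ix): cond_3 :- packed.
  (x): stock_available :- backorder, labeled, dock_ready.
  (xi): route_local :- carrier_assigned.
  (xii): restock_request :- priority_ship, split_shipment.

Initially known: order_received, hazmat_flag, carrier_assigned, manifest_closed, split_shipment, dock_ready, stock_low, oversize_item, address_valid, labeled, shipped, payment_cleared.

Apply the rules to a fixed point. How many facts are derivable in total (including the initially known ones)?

21

Round 1 fires (iii), (viii), (xi), giving priority_ship, packed, route_local.
Round 2 fires (ii), (ix), (xii), giving fragile_item, cond_3, restock_request.
Round 3 fires (v), (vi), giving cond_2, backorder.
Round 4 fires (x), giving stock_available.
Closure: {address_valid, backorder, carrier_assigned, cond_2, cond_3, dock_ready, fragile_item, hazmat_flag, labeled, manifest_closed, order_received, oversize_item, packed, payment_cleared, priority_ship, restock_request, route_local, shipped, split_shipment, stock_available, stock_low} — 21 facts.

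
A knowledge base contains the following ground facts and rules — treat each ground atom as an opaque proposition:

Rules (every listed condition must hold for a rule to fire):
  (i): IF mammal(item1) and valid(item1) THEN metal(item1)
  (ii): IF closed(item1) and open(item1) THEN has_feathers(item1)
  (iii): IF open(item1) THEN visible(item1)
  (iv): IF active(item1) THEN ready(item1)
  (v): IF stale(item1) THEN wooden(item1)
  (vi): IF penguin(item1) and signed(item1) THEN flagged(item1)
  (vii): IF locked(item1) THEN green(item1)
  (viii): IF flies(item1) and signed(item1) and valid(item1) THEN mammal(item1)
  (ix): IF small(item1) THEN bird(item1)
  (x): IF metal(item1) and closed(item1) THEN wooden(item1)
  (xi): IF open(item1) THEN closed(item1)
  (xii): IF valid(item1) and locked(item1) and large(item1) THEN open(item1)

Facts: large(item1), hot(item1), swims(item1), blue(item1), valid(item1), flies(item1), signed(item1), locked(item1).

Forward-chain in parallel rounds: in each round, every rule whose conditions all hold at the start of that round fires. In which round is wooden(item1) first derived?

3

Round 1 fires (vii), (viii), (xii), giving green(item1), mammal(item1), open(item1).
Round 2 fires (i), (iii), (xi), giving metal(item1), visible(item1), closed(item1).
Round 3 fires (ii), (x), giving has_feathers(item1), wooden(item1).
wooden(item1) first appears in round 3.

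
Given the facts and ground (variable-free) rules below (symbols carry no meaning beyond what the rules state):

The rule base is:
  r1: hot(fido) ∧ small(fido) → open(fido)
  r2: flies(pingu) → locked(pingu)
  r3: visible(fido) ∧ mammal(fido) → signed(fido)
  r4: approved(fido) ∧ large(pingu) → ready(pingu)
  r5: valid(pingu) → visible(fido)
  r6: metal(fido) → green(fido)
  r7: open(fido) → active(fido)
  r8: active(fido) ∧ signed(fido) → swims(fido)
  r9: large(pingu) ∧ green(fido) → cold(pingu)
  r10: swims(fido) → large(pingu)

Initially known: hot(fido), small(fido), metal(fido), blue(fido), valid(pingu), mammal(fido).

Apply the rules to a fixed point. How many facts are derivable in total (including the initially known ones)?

Round 1 fires r1, r5, r6, giving open(fido), visible(fido), green(fido).
Round 2 fires r3, r7, giving signed(fido), active(fido).
Round 3 fires r8, giving swims(fido).
Round 4 fires r10, giving large(pingu).
Round 5 fires r9, giving cold(pingu).
Closure: {active(fido), blue(fido), cold(pingu), green(fido), hot(fido), large(pingu), mammal(fido), metal(fido), open(fido), signed(fido), small(fido), swims(fido), valid(pingu), visible(fido)} — 14 facts.

14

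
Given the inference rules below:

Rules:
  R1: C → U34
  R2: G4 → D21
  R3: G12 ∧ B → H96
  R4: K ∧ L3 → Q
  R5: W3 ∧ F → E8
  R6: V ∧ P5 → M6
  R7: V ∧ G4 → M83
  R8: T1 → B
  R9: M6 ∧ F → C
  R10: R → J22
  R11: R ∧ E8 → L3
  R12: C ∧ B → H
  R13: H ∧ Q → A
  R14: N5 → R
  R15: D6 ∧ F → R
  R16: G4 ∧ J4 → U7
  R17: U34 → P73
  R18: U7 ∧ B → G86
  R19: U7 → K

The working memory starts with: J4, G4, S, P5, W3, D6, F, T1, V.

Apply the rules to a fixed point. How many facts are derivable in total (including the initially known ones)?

26

Round 1: R2 [G4 → D21]; R5 [W3 ∧ F → E8]; R6 [V ∧ P5 → M6]; R7 [V ∧ G4 → M83]; R8 [T1 → B]; R15 [D6 ∧ F → R]; R16 [G4 ∧ J4 → U7]. Adds D21, E8, M6, M83, B, R, U7.
Round 2: R9 [M6 ∧ F → C]; R10 [R → J22]; R11 [R ∧ E8 → L3]; R18 [U7 ∧ B → G86]; R19 [U7 → K]. Adds C, J22, L3, G86, K.
Round 3: R1 [C → U34]; R4 [K ∧ L3 → Q]; R12 [C ∧ B → H]. Adds U34, Q, H.
Round 4: R13 [H ∧ Q → A]; R17 [U34 → P73]. Adds A, P73.
Closure: {A, B, C, D21, D6, E8, F, G4, G86, H, J22, J4, K, L3, M6, M83, P5, P73, Q, R, S, T1, U34, U7, V, W3} — 26 facts.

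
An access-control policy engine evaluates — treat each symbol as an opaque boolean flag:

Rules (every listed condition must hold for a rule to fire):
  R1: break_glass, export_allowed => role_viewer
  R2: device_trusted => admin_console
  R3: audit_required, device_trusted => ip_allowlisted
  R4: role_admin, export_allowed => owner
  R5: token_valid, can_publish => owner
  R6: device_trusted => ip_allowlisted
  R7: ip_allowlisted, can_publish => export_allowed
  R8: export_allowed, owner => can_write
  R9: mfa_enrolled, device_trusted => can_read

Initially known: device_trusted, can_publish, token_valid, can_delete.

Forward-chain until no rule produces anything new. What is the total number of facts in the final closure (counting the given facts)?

9

Round 1: R2 [device_trusted => admin_console]; R5 [token_valid, can_publish => owner]; R6 [device_trusted => ip_allowlisted]. New: admin_console, owner, ip_allowlisted.
Round 2: R7 [ip_allowlisted, can_publish => export_allowed]. New: export_allowed.
Round 3: R8 [export_allowed, owner => can_write]. New: can_write.
Closure: {admin_console, can_delete, can_publish, can_write, device_trusted, export_allowed, ip_allowlisted, owner, token_valid} — 9 facts.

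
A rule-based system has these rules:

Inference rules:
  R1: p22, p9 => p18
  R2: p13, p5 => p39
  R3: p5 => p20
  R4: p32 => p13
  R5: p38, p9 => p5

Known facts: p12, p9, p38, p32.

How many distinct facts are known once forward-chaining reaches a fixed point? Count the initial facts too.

8

Round 1 — R4, R5, derive p13, p5.
Round 2 — R2, R3, derive p39, p20.
Closure: {p12, p13, p20, p32, p38, p39, p5, p9} — 8 facts.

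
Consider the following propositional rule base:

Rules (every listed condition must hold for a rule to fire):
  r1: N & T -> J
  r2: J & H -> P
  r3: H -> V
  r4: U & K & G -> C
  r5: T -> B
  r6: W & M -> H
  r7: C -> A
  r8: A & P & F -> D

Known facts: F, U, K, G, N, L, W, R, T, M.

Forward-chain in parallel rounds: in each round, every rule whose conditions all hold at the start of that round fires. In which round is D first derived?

3

Round 1: r1 [N & T -> J]; r4 [U & K & G -> C]; r5 [T -> B]; r6 [W & M -> H]. Adds J, C, B, H.
Round 2: r2 [J & H -> P]; r3 [H -> V]; r7 [C -> A]. Adds P, V, A.
Round 3: r8 [A & P & F -> D]. Adds D.
D first appears in round 3.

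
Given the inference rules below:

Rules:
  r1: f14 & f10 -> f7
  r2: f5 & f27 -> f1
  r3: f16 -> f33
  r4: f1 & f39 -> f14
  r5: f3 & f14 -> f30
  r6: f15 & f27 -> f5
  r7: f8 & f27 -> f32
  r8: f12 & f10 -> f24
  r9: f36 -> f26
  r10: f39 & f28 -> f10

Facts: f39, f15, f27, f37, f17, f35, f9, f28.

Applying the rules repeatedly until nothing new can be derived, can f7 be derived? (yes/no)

Round 1: r6 [f15 & f27 -> f5]; r10 [f39 & f28 -> f10]. Adds f5, f10.
Round 2: r2 [f5 & f27 -> f1]. Adds f1.
Round 3: r4 [f1 & f39 -> f14]. Adds f14.
Round 4: r1 [f14 & f10 -> f7]. Adds f7.
f7 appears in round 4, so it is derivable.

yes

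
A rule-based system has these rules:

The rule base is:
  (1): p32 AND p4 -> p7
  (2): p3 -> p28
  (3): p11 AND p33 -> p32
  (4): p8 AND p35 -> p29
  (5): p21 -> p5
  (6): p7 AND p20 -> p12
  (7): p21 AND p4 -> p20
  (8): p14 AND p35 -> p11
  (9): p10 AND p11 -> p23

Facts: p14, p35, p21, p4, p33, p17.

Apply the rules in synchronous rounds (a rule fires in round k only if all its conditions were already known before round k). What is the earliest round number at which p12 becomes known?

Round 1 — (5), (7), (8), derive p5, p20, p11.
Round 2 — (3), derive p32.
Round 3 — (1), derive p7.
Round 4 — (6), derive p12.
p12 first appears in round 4.

4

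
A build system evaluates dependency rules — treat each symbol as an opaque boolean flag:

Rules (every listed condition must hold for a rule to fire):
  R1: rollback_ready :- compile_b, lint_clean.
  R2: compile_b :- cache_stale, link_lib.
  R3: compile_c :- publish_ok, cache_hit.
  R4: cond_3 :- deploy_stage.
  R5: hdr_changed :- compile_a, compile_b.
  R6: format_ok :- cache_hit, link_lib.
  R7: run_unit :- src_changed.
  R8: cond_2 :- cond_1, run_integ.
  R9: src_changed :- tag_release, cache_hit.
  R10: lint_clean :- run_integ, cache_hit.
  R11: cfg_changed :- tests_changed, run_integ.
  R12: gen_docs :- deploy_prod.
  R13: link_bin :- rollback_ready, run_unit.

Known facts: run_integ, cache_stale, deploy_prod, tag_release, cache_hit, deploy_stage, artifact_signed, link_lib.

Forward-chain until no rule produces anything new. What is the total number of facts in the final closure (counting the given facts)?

Round 1 fires R2, R4, R6, R9, R10, R12, giving compile_b, cond_3, format_ok, src_changed, lint_clean, gen_docs.
Round 2 fires R1, R7, giving rollback_ready, run_unit.
Round 3 fires R13, giving link_bin.
Closure: {artifact_signed, cache_hit, cache_stale, compile_b, cond_3, deploy_prod, deploy_stage, format_ok, gen_docs, link_bin, link_lib, lint_clean, rollback_ready, run_integ, run_unit, src_changed, tag_release} — 17 facts.

17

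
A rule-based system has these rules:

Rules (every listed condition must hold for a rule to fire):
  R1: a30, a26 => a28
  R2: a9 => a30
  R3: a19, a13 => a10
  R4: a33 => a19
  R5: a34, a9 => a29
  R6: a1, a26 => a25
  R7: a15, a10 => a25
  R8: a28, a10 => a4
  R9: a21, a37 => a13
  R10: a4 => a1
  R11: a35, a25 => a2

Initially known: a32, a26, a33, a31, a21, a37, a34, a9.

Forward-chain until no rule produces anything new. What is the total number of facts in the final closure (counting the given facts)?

17

Round 1 fires R2, R4, R5, R9, giving a30, a19, a29, a13.
Round 2 fires R1, R3, giving a28, a10.
Round 3 fires R8, giving a4.
Round 4 fires R10, giving a1.
Round 5 fires R6, giving a25.
Closure: {a1, a10, a13, a19, a21, a25, a26, a28, a29, a30, a31, a32, a33, a34, a37, a4, a9} — 17 facts.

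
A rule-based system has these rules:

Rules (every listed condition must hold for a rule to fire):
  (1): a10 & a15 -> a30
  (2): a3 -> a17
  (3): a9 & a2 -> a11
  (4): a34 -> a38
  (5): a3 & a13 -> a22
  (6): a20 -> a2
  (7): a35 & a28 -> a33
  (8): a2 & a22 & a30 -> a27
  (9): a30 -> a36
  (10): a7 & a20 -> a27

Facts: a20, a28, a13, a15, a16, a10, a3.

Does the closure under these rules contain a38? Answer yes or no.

[1] (1) [a10 & a15 -> a30]; (2) [a3 -> a17]; (5) [a3 & a13 -> a22]; (6) [a20 -> a2]. ⇒ new: a30, a17, a22, a2.
[2] (8) [a2 & a22 & a30 -> a27]; (9) [a30 -> a36]. ⇒ new: a27, a36.
Fixed point reached. a38 is concluded only by (4); (4) needs a34 (never derived).

no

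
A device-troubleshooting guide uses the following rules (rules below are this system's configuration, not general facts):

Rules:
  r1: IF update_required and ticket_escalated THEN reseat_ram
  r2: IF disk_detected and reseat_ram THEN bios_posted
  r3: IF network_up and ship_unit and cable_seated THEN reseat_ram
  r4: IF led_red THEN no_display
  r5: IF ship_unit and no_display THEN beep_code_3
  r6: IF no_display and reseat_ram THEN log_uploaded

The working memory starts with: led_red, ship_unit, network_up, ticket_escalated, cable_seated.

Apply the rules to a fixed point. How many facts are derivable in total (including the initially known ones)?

Round 1: r3 [IF network_up and ship_unit and cable_seated THEN reseat_ram]; r4 [IF led_red THEN no_display]. Adds reseat_ram, no_display.
Round 2: r5 [IF ship_unit and no_display THEN beep_code_3]; r6 [IF no_display and reseat_ram THEN log_uploaded]. Adds beep_code_3, log_uploaded.
Closure: {beep_code_3, cable_seated, led_red, log_uploaded, network_up, no_display, reseat_ram, ship_unit, ticket_escalated} — 9 facts.

9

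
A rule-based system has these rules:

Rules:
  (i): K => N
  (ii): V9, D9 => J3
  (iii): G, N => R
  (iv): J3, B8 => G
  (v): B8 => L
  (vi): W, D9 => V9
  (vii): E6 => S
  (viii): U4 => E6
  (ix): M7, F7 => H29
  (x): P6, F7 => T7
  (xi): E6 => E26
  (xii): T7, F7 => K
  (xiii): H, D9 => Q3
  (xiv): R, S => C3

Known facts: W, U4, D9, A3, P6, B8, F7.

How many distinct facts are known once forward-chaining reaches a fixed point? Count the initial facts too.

Round 1: (v) [B8 => L]; (vi) [W, D9 => V9]; (viii) [U4 => E6]; (x) [P6, F7 => T7]. Adds L, V9, E6, T7.
Round 2: (ii) [V9, D9 => J3]; (vii) [E6 => S]; (xi) [E6 => E26]; (xii) [T7, F7 => K]. Adds J3, S, E26, K.
Round 3: (i) [K => N]; (iv) [J3, B8 => G]. Adds N, G.
Round 4: (iii) [G, N => R]. Adds R.
Round 5: (xiv) [R, S => C3]. Adds C3.
Closure: {A3, B8, C3, D9, E26, E6, F7, G, J3, K, L, N, P6, R, S, T7, U4, V9, W} — 19 facts.

19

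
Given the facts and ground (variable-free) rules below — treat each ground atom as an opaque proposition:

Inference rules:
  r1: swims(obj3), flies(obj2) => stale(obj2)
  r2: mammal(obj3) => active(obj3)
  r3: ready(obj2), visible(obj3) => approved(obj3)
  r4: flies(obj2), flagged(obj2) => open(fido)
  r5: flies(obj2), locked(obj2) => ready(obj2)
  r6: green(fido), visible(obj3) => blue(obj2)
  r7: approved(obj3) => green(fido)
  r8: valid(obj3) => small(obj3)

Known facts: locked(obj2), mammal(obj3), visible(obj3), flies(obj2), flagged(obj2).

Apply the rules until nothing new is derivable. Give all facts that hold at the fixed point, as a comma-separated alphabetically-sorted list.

Round 1: r2 [mammal(obj3) => active(obj3)]; r4 [flies(obj2), flagged(obj2) => open(fido)]; r5 [flies(obj2), locked(obj2) => ready(obj2)]. Adds active(obj3), open(fido), ready(obj2).
Round 2: r3 [ready(obj2), visible(obj3) => approved(obj3)]. Adds approved(obj3).
Round 3: r7 [approved(obj3) => green(fido)]. Adds green(fido).
Round 4: r6 [green(fido), visible(obj3) => blue(obj2)]. Adds blue(obj2).

active(obj3), approved(obj3), blue(obj2), flagged(obj2), flies(obj2), green(fido), locked(obj2), mammal(obj3), open(fido), ready(obj2), visible(obj3)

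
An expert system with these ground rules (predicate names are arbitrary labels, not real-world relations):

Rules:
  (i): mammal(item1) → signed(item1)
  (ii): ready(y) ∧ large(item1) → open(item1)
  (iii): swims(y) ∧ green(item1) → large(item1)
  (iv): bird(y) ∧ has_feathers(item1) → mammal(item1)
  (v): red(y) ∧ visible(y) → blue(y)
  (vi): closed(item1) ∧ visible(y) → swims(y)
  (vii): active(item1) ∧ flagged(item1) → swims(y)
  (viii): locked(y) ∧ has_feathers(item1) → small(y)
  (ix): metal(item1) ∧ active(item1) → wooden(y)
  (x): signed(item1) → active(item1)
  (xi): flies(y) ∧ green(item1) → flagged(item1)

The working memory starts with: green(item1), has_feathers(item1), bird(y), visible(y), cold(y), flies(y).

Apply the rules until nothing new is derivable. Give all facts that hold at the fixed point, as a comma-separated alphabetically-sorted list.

Round 1: (iv) [bird(y) ∧ has_feathers(item1) → mammal(item1)]; (xi) [flies(y) ∧ green(item1) → flagged(item1)]. New: mammal(item1), flagged(item1).
Round 2: (i) [mammal(item1) → signed(item1)]. New: signed(item1).
Round 3: (x) [signed(item1) → active(item1)]. New: active(item1).
Round 4: (vii) [active(item1) ∧ flagged(item1) → swims(y)]. New: swims(y).
Round 5: (iii) [swims(y) ∧ green(item1) → large(item1)]. New: large(item1).

active(item1), bird(y), cold(y), flagged(item1), flies(y), green(item1), has_feathers(item1), large(item1), mammal(item1), signed(item1), swims(y), visible(y)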